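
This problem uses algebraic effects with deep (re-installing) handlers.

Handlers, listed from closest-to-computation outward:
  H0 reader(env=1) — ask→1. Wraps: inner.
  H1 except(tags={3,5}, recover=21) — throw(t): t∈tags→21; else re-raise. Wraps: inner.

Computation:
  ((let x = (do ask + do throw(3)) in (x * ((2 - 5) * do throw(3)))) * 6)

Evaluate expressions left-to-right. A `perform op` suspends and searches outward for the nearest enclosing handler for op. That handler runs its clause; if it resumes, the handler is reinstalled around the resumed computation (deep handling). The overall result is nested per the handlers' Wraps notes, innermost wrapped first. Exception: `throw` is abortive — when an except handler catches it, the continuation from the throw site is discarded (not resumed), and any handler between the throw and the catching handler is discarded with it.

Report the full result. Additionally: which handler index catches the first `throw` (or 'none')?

Answer: 21 ; first throw caught by: H1

Evaluation trace:
ask @ H0 ⇒ 1
throw(3) @ H1 caught ⇒ 21
= 21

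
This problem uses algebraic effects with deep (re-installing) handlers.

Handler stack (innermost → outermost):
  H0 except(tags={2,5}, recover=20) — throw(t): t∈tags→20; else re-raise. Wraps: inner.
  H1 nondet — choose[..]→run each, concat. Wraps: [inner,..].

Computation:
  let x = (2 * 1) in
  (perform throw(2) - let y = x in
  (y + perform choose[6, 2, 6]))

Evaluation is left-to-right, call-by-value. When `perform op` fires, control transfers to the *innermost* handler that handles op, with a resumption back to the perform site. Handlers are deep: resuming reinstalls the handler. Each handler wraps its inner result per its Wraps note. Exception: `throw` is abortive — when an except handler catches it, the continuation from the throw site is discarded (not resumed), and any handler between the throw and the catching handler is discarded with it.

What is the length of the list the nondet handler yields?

Answer: 1

Evaluation trace:
throw(2) @ H0 caught ⇒ 20
H1 returns [20]
= [20]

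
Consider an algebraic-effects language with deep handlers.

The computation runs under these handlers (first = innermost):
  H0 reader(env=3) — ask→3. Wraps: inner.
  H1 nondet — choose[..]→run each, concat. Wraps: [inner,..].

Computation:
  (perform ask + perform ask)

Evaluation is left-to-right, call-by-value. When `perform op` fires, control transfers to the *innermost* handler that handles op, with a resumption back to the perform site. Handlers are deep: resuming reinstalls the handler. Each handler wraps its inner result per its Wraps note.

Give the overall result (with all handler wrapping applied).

Answer: [6]

Evaluation trace:
ask @ H0 ⇒ 3
ask @ H0 ⇒ 3
H0 returns 6
H1 returns [6]
= [6]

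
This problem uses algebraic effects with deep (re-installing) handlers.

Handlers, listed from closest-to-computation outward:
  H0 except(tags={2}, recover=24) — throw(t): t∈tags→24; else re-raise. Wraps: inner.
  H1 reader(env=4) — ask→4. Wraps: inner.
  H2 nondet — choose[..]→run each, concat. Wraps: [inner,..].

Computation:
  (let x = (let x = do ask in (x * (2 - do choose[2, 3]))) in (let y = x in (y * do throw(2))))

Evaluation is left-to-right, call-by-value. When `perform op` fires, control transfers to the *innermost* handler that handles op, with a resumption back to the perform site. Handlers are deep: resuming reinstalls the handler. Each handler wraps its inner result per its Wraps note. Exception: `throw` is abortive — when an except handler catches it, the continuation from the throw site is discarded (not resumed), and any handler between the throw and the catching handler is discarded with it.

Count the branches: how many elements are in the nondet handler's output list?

Answer: 2

Step-by-step:
ask @ H1 ⇒ 4
choose[2, 3] @ H2
  branch[0] choose=2:
    throw(2) @ H0 caught ⇒ 24
    H1 returns 24
    H2 returns [24]
  branch[1] choose=3:
    throw(2) @ H0 caught ⇒ 24
    H1 returns 24
    H2 returns [24]
= [24, 24]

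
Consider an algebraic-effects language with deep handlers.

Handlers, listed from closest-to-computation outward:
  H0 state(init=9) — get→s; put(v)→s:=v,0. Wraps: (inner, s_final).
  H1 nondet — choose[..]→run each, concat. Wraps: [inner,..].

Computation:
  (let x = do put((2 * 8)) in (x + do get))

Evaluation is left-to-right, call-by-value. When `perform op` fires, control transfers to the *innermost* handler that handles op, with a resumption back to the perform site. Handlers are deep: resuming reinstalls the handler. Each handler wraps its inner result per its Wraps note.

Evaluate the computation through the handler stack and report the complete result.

Answer: [(16, 16)]

Working:
put(16) @ H0 ⇒ s:=16
get @ H0 ⇒ 16
H0 returns (16, 16)
H1 returns [(16, 16)]
= [(16, 16)]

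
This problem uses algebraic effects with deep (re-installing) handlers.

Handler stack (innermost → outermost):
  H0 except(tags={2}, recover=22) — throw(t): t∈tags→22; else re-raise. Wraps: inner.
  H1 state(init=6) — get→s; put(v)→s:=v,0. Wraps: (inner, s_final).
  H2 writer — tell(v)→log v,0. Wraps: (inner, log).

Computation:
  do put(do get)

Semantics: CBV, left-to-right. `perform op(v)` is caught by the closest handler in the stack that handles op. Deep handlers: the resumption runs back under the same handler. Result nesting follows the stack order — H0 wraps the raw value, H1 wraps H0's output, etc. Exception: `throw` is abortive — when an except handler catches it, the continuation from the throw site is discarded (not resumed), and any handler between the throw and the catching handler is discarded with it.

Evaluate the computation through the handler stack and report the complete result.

Answer: ((0, 6), ())

Step-by-step:
get @ H1 ⇒ 6
put(6) @ H1 ⇒ s:=6
H0 returns 0
H1 returns (0, 6)
H2 returns ((0, 6), ())
= ((0, 6), ())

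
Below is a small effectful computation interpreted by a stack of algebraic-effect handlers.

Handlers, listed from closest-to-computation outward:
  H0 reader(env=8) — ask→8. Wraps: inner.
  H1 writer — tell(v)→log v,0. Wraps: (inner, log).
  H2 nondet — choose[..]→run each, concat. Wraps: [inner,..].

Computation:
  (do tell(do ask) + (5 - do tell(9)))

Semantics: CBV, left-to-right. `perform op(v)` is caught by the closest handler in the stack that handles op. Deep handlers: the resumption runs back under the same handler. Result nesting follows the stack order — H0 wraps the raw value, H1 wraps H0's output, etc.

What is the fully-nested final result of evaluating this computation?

Step-by-step:
ask @ H0 ⇒ 8
tell(8) @ H1 ⇒ log+=8
tell(9) @ H1 ⇒ log+=9
H0 returns 5
H1 returns (5, (8, 9))
H2 returns [(5, (8, 9))]
= [(5, (8, 9))]

Answer: [(5, (8, 9))]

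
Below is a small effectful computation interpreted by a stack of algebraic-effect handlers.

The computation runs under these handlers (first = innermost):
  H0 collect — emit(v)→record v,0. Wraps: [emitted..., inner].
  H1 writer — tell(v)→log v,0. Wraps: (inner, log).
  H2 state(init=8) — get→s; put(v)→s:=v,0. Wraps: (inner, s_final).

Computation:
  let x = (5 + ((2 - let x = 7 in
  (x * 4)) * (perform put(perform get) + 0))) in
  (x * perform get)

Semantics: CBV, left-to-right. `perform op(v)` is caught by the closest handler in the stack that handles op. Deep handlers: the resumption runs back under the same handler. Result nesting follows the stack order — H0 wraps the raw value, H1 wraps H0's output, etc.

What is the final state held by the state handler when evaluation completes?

Evaluation trace:
get @ H2 ⇒ 8
put(8) @ H2 ⇒ s:=8
get @ H2 ⇒ 8
H0 returns [40]
H1 returns ([40], ())
H2 returns (([40], ()), 8)
= (([40], ()), 8)

Answer: 8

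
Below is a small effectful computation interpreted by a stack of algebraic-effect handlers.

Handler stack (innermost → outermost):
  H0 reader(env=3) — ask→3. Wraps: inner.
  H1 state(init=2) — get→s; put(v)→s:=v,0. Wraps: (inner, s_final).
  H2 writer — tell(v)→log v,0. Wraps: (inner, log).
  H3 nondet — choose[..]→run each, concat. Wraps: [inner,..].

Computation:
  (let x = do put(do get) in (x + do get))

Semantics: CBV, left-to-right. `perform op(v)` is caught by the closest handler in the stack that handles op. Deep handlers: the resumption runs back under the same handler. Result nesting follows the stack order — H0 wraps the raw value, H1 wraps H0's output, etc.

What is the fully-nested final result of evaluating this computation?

Answer: [((2, 2), ())]

Step-by-step:
get @ H1 ⇒ 2
put(2) @ H1 ⇒ s:=2
get @ H1 ⇒ 2
H0 returns 2
H1 returns (2, 2)
H2 returns ((2, 2), ())
H3 returns [((2, 2), ())]
= [((2, 2), ())]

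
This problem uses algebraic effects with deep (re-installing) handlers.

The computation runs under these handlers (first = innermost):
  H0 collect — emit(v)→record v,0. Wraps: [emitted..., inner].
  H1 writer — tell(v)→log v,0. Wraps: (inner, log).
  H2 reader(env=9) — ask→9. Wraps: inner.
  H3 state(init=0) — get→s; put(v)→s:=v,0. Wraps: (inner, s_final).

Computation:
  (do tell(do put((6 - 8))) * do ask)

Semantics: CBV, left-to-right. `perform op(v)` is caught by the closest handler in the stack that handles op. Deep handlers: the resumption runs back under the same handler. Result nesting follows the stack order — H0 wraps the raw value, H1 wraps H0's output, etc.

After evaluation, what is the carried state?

Step-by-step:
put(-2) @ H3 ⇒ s:=-2
tell(0) @ H1 ⇒ log+=0
ask @ H2 ⇒ 9
H0 returns [0]
H1 returns ([0], (0))
H2 returns ([0], (0))
H3 returns (([0], (0)), -2)
= (([0], (0)), -2)

Answer: -2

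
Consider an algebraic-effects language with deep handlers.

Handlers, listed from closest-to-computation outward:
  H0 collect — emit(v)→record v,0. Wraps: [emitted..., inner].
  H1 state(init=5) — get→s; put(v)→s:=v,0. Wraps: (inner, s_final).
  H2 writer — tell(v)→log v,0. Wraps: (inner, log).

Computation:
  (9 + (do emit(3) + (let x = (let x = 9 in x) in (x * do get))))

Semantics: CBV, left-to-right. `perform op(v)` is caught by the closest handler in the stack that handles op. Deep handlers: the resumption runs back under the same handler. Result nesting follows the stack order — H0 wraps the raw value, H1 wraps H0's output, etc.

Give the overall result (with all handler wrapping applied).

Answer: (([3, 54], 5), ())

Working:
emit(3) @ H0 ⇒ out+=3
get @ H1 ⇒ 5
H0 returns [3, 54]
H1 returns ([3, 54], 5)
H2 returns (([3, 54], 5), ())
= (([3, 54], 5), ())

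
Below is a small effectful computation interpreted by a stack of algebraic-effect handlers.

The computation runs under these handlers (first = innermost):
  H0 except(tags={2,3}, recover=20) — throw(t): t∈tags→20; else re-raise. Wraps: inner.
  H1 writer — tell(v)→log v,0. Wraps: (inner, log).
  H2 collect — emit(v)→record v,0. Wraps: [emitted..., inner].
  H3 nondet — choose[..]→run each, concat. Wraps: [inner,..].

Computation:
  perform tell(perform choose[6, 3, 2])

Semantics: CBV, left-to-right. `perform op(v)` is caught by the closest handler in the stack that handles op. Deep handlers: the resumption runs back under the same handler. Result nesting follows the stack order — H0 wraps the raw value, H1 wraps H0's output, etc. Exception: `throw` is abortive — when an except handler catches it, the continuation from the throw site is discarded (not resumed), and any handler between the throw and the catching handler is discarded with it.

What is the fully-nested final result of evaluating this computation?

Working:
choose[6, 3, 2] @ H3
  branch[0] choose=6:
    tell(6) @ H1 ⇒ log+=6
    H0 returns 0
    H1 returns (0, (6))
    H2 returns [(0, (6))]
    H3 returns [[(0, (6))]]
  branch[1] choose=3:
    tell(3) @ H1 ⇒ log+=3
    H0 returns 0
    H1 returns (0, (3))
    H2 returns [(0, (3))]
    H3 returns [[(0, (3))]]
  branch[2] choose=2:
    tell(2) @ H1 ⇒ log+=2
    H0 returns 0
    H1 returns (0, (2))
    H2 returns [(0, (2))]
    H3 returns [[(0, (2))]]
= [[(0, (6))], [(0, (3))], [(0, (2))]]

Answer: [[(0, (6))], [(0, (3))], [(0, (2))]]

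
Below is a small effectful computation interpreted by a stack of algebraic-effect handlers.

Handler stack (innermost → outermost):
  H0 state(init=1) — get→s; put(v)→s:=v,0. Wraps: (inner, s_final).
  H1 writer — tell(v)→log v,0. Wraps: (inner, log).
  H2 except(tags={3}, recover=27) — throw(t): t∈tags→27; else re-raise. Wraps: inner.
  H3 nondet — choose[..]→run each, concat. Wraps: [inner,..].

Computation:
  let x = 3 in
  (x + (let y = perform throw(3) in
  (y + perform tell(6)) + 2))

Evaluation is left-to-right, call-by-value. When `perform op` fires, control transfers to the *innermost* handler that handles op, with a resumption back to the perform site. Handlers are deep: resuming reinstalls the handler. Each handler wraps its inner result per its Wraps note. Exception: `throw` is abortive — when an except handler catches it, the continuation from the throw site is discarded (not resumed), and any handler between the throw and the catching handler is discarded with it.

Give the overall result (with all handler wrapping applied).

Answer: [27]

Step-by-step:
throw(3) @ H2 caught ⇒ 27
H3 returns [27]
= [27]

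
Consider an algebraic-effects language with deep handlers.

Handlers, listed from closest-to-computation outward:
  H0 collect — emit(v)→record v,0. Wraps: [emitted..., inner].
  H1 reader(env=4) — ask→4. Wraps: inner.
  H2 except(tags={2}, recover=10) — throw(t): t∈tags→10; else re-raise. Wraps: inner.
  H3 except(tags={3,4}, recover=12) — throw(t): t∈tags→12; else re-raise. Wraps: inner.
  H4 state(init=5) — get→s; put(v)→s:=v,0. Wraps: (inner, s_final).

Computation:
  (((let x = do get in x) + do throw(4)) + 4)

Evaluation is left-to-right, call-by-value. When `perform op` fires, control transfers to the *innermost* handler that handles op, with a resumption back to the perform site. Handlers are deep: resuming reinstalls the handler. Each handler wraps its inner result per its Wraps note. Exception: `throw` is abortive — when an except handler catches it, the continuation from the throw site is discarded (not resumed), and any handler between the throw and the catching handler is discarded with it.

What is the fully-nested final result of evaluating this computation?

Answer: (12, 5)

Evaluation trace:
get @ H4 ⇒ 5
throw(4) @ H2 re-raised
throw(4) @ H3 caught ⇒ 12
H4 returns (12, 5)
= (12, 5)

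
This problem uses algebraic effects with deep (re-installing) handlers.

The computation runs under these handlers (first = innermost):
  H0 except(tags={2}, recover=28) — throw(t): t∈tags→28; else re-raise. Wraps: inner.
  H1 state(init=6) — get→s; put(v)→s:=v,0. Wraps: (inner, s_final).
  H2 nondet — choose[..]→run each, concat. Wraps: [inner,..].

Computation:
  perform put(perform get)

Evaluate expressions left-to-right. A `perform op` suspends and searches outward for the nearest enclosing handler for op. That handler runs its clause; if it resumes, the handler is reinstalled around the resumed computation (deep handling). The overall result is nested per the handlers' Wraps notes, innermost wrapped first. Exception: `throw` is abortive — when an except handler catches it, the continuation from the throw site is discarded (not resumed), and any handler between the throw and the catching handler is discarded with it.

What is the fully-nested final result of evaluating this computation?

Answer: [(0, 6)]

Evaluation trace:
get @ H1 ⇒ 6
put(6) @ H1 ⇒ s:=6
H0 returns 0
H1 returns (0, 6)
H2 returns [(0, 6)]
= [(0, 6)]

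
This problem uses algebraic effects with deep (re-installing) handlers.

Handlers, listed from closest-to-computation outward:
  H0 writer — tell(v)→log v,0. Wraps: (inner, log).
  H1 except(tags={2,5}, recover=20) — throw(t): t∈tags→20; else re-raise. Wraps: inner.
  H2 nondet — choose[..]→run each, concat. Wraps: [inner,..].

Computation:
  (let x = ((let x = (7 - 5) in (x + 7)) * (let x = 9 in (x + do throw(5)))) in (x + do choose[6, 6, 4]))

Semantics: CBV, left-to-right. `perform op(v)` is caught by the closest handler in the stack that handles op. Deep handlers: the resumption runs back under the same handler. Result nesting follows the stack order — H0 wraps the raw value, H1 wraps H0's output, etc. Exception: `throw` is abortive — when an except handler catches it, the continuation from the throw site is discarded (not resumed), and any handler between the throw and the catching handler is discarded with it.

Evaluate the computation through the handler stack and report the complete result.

Answer: [20]

Working:
throw(5) @ H1 caught ⇒ 20
H2 returns [20]
= [20]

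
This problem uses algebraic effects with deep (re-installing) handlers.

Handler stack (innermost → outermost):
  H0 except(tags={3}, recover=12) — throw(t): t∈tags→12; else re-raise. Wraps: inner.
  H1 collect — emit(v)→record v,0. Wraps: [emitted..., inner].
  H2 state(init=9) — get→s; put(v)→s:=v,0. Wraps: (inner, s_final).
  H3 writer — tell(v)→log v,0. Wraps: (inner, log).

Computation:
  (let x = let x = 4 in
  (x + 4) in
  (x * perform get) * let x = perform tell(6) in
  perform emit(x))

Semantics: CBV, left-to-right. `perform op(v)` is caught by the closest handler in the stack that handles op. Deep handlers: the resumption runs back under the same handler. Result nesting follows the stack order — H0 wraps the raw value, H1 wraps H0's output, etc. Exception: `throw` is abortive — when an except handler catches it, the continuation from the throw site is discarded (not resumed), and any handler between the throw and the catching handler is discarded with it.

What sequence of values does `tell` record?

Evaluation trace:
get @ H2 ⇒ 9
tell(6) @ H3 ⇒ log+=6
emit(0) @ H1 ⇒ out+=0
H0 returns 0
H1 returns [0, 0]
H2 returns ([0, 0], 9)
H3 returns (([0, 0], 9), (6))
= (([0, 0], 9), (6))

Answer: (6)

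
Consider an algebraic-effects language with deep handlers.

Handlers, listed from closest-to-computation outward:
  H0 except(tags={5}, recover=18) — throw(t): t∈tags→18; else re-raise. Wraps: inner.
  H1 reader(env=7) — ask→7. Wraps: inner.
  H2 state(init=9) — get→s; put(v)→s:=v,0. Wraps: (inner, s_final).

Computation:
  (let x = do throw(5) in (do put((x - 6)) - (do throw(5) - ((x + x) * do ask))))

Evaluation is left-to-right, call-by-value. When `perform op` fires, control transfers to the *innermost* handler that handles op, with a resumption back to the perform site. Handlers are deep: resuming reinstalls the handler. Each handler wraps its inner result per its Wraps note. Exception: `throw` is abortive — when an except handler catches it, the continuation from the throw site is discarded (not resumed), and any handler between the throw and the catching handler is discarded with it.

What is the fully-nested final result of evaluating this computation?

Answer: (18, 9)

Step-by-step:
throw(5) @ H0 caught ⇒ 18
H1 returns 18
H2 returns (18, 9)
= (18, 9)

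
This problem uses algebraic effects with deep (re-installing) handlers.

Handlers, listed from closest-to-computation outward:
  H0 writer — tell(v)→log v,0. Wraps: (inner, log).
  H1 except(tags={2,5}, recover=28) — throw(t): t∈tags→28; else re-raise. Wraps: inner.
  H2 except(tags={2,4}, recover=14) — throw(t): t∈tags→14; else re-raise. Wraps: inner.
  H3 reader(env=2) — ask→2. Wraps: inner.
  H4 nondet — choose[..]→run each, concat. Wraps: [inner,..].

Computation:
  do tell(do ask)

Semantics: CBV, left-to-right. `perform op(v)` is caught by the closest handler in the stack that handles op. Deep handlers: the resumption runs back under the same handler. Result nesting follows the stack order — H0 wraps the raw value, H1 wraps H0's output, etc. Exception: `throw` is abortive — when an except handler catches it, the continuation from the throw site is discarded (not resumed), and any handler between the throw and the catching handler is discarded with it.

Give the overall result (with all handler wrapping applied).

Working:
ask @ H3 ⇒ 2
tell(2) @ H0 ⇒ log+=2
H0 returns (0, (2))
H1 returns (0, (2))
H2 returns (0, (2))
H3 returns (0, (2))
H4 returns [(0, (2))]
= [(0, (2))]

Answer: [(0, (2))]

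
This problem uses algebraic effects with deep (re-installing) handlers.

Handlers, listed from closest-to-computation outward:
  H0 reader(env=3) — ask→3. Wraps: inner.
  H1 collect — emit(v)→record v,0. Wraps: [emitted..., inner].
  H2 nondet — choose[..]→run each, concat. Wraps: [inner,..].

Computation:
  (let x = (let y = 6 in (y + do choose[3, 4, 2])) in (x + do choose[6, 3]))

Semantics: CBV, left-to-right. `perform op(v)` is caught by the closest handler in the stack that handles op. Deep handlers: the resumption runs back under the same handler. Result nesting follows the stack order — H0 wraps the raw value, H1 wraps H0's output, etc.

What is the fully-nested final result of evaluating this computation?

Answer: [[15], [12], [16], [13], [14], [11]]

Evaluation trace:
choose[3, 4, 2] @ H2
  branch[0] choose=3:
    choose[6, 3] @ H2
      branch[0] choose=6:
        H0 returns 15
        H1 returns [15]
        H2 returns [[15]]
      branch[1] choose=3:
        H0 returns 12
        H1 returns [12]
        H2 returns [[12]]
  branch[1] choose=4:
    choose[6, 3] @ H2
      branch[0] choose=6:
        H0 returns 16
        H1 returns [16]
        H2 returns [[16]]
      branch[1] choose=3:
        H0 returns 13
        H1 returns [13]
        H2 returns [[13]]
  branch[2] choose=2:
    choose[6, 3] @ H2
      branch[0] choose=6:
        H0 returns 14
        H1 returns [14]
        H2 returns [[14]]
      branch[1] choose=3:
        H0 returns 11
        H1 returns [11]
        H2 returns [[11]]
= [[15], [12], [16], [13], [14], [11]]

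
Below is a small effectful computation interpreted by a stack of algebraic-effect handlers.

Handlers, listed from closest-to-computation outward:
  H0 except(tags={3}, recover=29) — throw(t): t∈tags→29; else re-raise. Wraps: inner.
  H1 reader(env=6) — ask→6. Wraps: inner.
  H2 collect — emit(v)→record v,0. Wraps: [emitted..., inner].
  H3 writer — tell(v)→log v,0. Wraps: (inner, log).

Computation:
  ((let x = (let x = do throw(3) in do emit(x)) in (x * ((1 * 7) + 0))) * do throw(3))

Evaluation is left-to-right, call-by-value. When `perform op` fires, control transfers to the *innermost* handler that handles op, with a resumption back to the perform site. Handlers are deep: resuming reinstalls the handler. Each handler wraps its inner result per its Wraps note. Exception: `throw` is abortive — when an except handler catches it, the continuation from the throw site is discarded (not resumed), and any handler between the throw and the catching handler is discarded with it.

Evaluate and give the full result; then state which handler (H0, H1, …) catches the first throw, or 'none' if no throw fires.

Answer: ([29], ()) ; first throw caught by: H0

Working:
throw(3) @ H0 caught ⇒ 29
H1 returns 29
H2 returns [29]
H3 returns ([29], ())
= ([29], ())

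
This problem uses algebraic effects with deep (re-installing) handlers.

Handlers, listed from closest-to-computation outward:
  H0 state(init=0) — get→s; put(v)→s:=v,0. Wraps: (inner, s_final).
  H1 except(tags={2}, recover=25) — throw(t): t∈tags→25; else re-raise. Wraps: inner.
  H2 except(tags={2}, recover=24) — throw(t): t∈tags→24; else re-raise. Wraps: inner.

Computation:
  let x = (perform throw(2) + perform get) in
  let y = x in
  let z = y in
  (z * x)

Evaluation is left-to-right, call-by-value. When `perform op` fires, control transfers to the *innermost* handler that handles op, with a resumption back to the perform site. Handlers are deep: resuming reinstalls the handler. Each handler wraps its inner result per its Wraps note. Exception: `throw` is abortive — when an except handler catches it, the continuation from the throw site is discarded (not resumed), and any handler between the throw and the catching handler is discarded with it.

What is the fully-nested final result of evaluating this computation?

Working:
throw(2) @ H1 caught ⇒ 25
H2 returns 25
= 25

Answer: 25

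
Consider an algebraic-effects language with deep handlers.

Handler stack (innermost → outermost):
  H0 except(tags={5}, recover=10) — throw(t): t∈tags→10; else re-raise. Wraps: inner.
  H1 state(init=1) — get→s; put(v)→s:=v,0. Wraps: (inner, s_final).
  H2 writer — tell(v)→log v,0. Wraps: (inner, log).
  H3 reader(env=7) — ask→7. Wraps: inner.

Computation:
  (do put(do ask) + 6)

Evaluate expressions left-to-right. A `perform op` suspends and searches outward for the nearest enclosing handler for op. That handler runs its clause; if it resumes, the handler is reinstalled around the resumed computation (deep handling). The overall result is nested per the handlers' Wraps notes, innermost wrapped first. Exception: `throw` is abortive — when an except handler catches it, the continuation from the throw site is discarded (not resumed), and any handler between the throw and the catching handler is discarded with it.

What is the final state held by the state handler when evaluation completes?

Answer: 7

Step-by-step:
ask @ H3 ⇒ 7
put(7) @ H1 ⇒ s:=7
H0 returns 6
H1 returns (6, 7)
H2 returns ((6, 7), ())
H3 returns ((6, 7), ())
= ((6, 7), ())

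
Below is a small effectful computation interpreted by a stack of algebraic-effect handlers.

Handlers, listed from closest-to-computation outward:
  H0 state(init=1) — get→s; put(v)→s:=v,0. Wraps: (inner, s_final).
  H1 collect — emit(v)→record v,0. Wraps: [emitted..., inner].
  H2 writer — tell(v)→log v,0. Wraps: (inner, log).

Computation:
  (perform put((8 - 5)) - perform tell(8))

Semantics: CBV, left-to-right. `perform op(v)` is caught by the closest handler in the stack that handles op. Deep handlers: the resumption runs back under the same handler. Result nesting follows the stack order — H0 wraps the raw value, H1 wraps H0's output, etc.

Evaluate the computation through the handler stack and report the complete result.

Answer: ([(0, 3)], (8))

Evaluation trace:
put(3) @ H0 ⇒ s:=3
tell(8) @ H2 ⇒ log+=8
H0 returns (0, 3)
H1 returns [(0, 3)]
H2 returns ([(0, 3)], (8))
= ([(0, 3)], (8))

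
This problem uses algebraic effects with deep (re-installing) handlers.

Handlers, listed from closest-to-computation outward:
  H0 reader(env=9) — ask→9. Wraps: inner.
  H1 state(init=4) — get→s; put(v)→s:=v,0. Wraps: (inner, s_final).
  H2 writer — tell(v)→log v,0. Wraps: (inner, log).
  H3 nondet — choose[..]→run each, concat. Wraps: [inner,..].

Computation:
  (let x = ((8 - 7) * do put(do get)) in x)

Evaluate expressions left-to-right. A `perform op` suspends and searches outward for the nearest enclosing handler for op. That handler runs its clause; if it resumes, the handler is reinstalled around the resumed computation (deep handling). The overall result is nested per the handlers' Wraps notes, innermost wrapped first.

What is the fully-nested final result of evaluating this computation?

Evaluation trace:
get @ H1 ⇒ 4
put(4) @ H1 ⇒ s:=4
H0 returns 0
H1 returns (0, 4)
H2 returns ((0, 4), ())
H3 returns [((0, 4), ())]
= [((0, 4), ())]

Answer: [((0, 4), ())]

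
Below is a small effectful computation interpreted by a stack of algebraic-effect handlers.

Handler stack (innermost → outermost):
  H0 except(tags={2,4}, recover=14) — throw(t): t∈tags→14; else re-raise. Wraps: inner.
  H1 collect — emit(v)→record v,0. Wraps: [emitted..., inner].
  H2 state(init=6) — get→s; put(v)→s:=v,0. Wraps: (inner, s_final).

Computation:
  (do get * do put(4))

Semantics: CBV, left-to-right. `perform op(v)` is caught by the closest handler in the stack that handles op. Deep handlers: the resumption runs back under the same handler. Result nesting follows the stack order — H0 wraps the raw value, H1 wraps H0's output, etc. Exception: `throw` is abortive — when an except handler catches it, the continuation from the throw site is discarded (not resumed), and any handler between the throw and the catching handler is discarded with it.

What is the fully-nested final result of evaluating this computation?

Answer: ([0], 4)

Step-by-step:
get @ H2 ⇒ 6
put(4) @ H2 ⇒ s:=4
H0 returns 0
H1 returns [0]
H2 returns ([0], 4)
= ([0], 4)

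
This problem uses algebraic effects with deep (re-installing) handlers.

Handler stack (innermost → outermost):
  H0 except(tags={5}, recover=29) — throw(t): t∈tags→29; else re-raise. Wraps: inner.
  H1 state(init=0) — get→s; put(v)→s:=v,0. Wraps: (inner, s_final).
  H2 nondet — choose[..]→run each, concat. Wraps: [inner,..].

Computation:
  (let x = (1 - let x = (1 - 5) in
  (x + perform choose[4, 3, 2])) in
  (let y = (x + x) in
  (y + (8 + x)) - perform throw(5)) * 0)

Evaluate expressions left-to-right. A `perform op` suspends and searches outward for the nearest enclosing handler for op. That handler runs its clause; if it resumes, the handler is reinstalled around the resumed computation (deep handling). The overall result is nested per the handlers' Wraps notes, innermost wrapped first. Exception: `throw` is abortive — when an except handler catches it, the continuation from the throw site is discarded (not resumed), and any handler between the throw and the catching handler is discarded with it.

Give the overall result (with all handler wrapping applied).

Answer: [(29, 0), (29, 0), (29, 0)]

Step-by-step:
choose[4, 3, 2] @ H2
  branch[0] choose=4:
    throw(5) @ H0 caught ⇒ 29
    H1 returns (29, 0)
    H2 returns [(29, 0)]
  branch[1] choose=3:
    throw(5) @ H0 caught ⇒ 29
    H1 returns (29, 0)
    H2 returns [(29, 0)]
  branch[2] choose=2:
    throw(5) @ H0 caught ⇒ 29
    H1 returns (29, 0)
    H2 returns [(29, 0)]
= [(29, 0), (29, 0), (29, 0)]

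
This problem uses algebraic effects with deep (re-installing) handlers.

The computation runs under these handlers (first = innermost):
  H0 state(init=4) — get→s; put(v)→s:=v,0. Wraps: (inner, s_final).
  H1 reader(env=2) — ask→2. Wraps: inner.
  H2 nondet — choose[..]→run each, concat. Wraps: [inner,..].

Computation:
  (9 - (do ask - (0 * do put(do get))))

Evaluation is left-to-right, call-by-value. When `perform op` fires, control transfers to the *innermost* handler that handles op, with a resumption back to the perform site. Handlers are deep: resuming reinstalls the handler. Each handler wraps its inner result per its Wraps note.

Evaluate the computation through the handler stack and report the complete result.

Working:
ask @ H1 ⇒ 2
get @ H0 ⇒ 4
put(4) @ H0 ⇒ s:=4
H0 returns (7, 4)
H1 returns (7, 4)
H2 returns [(7, 4)]
= [(7, 4)]

Answer: [(7, 4)]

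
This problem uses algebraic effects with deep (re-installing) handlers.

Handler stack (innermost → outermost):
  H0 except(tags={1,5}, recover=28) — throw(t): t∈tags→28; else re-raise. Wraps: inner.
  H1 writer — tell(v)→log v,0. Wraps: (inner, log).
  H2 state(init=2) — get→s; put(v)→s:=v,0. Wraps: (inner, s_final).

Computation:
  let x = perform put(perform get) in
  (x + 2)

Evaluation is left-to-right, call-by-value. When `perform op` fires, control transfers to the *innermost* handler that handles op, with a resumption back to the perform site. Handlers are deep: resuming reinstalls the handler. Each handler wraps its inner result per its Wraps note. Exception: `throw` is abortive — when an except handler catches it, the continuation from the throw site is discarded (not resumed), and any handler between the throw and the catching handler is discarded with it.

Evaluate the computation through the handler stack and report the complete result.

Answer: ((2, ()), 2)

Step-by-step:
get @ H2 ⇒ 2
put(2) @ H2 ⇒ s:=2
H0 returns 2
H1 returns (2, ())
H2 returns ((2, ()), 2)
= ((2, ()), 2)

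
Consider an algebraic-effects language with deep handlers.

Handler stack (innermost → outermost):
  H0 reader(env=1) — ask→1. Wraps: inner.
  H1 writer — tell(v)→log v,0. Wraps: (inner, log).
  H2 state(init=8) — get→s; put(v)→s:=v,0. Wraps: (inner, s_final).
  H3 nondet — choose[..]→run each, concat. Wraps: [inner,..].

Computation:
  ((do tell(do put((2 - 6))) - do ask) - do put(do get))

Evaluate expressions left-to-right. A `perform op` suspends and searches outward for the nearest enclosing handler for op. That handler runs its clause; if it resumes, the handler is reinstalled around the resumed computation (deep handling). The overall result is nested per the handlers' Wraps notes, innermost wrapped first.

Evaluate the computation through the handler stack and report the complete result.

Working:
put(-4) @ H2 ⇒ s:=-4
tell(0) @ H1 ⇒ log+=0
ask @ H0 ⇒ 1
get @ H2 ⇒ -4
put(-4) @ H2 ⇒ s:=-4
H0 returns -1
H1 returns (-1, (0))
H2 returns ((-1, (0)), -4)
H3 returns [((-1, (0)), -4)]
= [((-1, (0)), -4)]

Answer: [((-1, (0)), -4)]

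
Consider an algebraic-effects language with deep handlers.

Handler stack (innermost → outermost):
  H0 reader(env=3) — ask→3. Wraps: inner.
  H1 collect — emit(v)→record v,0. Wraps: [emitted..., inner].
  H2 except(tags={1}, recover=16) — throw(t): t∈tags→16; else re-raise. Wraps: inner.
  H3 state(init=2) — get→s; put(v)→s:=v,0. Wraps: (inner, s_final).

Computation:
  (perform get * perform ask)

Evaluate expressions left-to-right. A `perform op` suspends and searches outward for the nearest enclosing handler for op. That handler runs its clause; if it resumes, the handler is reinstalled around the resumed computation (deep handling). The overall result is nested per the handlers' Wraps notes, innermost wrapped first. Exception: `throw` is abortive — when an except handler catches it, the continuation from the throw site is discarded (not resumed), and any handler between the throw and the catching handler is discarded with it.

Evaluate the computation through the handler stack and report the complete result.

Answer: ([6], 2)

Working:
get @ H3 ⇒ 2
ask @ H0 ⇒ 3
H0 returns 6
H1 returns [6]
H2 returns [6]
H3 returns ([6], 2)
= ([6], 2)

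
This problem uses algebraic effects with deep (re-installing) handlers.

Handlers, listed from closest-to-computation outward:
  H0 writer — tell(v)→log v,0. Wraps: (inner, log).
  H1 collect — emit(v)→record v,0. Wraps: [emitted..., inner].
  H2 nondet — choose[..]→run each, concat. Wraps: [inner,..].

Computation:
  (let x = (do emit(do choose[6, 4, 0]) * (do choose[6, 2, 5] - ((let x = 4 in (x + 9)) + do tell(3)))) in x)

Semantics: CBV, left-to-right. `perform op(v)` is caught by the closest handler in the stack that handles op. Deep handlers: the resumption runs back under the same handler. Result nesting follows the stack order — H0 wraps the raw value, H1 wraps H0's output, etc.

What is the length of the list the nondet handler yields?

Answer: 9

Step-by-step:
choose[6, 4, 0] @ H2
  branch[0] choose=6:
    emit(6) @ H1 ⇒ out+=6
    choose[6, 2, 5] @ H2
      branch[0] choose=6:
        tell(3) @ H0 ⇒ log+=3
        H0 returns (0, (3))
        H1 returns [6, (0, (3))]
        H2 returns [[6, (0, (3))]]
      branch[1] choose=2:
        tell(3) @ H0 ⇒ log+=3
        H0 returns (0, (3))
        H1 returns [6, (0, (3))]
        H2 returns [[6, (0, (3))]]
      branch[2] choose=5:
        tell(3) @ H0 ⇒ log+=3
        H0 returns (0, (3))
        H1 returns [6, (0, (3))]
        H2 returns [[6, (0, (3))]]
  branch[1] choose=4:
    emit(4) @ H1 ⇒ out+=4
    choose[6, 2, 5] @ H2
      branch[0] choose=6:
        tell(3) @ H0 ⇒ log+=3
        H0 returns (0, (3))
        H1 returns [4, (0, (3))]
        H2 returns [[4, (0, (3))]]
      branch[1] choose=2:
        tell(3) @ H0 ⇒ log+=3
        H0 returns (0, (3))
        H1 returns [4, (0, (3))]
        H2 returns [[4, (0, (3))]]
      branch[2] choose=5:
        tell(3) @ H0 ⇒ log+=3
        H0 returns (0, (3))
        H1 returns [4, (0, (3))]
        H2 returns [[4, (0, (3))]]
  branch[2] choose=0:
    emit(0) @ H1 ⇒ out+=0
    choose[6, 2, 5] @ H2
      branch[0] choose=6:
        tell(3) @ H0 ⇒ log+=3
        H0 returns (0, (3))
        H1 returns [0, (0, (3))]
        H2 returns [[0, (0, (3))]]
      branch[1] choose=2:
        tell(3) @ H0 ⇒ log+=3
        H0 returns (0, (3))
        H1 returns [0, (0, (3))]
        H2 returns [[0, (0, (3))]]
      branch[2] choose=5:
        tell(3) @ H0 ⇒ log+=3
        H0 returns (0, (3))
        H1 returns [0, (0, (3))]
        H2 returns [[0, (0, (3))]]
= [[6, (0, (3))], [6, (0, (3))], [6, (0, (3))], [4, (0, (3))], [4, (0, (3))], [4, (0, (3))], [0, (0, (3))], [0, (0, (3))], [0, (0, (3))]]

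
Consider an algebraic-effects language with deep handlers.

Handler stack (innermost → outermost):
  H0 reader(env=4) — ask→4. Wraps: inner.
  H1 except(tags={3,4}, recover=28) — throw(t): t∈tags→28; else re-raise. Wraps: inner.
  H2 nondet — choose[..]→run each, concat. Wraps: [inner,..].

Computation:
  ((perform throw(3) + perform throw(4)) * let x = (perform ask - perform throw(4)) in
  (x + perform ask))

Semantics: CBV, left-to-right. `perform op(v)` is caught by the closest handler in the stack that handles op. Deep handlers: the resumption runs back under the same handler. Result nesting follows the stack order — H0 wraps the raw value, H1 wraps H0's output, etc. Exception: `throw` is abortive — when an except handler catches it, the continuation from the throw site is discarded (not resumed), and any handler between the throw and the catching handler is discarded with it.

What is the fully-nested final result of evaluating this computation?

Step-by-step:
throw(3) @ H1 caught ⇒ 28
H2 returns [28]
= [28]

Answer: [28]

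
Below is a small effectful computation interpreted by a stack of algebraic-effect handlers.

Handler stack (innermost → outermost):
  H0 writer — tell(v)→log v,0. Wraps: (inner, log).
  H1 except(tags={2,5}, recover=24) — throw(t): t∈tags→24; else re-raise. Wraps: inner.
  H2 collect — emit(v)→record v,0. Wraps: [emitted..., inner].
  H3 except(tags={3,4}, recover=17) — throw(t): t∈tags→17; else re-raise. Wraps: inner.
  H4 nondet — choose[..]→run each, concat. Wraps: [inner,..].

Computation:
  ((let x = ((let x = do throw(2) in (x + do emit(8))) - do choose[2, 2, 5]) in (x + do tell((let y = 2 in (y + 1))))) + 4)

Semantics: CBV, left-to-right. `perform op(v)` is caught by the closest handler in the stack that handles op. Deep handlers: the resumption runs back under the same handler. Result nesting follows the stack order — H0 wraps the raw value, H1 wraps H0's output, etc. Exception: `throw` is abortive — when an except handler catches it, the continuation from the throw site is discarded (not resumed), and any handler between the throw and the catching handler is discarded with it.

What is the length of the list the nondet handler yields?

Answer: 1

Working:
throw(2) @ H1 caught ⇒ 24
H2 returns [24]
H3 returns [24]
H4 returns [[24]]
= [[24]]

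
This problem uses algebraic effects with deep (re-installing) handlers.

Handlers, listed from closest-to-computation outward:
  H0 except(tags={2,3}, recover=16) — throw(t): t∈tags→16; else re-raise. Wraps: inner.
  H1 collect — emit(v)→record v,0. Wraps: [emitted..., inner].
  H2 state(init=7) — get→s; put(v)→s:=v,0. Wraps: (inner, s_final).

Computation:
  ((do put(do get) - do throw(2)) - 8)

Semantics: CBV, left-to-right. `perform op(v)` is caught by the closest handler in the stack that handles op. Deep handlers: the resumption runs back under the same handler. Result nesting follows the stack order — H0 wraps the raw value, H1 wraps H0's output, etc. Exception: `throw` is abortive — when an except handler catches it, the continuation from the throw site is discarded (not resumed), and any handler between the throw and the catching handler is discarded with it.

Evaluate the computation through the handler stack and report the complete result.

Working:
get @ H2 ⇒ 7
put(7) @ H2 ⇒ s:=7
throw(2) @ H0 caught ⇒ 16
H1 returns [16]
H2 returns ([16], 7)
= ([16], 7)

Answer: ([16], 7)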